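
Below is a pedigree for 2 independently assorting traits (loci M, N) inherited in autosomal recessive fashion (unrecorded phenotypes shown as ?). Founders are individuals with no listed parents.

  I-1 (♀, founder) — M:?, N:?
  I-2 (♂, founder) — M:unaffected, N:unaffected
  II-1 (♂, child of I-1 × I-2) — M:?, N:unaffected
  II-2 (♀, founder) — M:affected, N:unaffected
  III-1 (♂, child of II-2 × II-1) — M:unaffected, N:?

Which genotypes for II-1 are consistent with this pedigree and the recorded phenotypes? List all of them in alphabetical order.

M/I-1 ? ·: MM|Mm|mm
M/I-2 un ·: MM|Mm
M/II-1 ? I-1×I-2: MM|Mm
M/II-2 aff ·: mm
M/III-1 un II-2×II-1: Mm
⇒ M over [I-1,I-2,II-1,II-2,III-1]: 9 consistent
N/I-1 ? ·: NN|Nn|nn
N/I-2 un ·: NN|Nn
N/II-1 un I-1×I-2: NN|Nn
N/II-2 un ·: NN|Nn
N/III-1 ? II-2×II-1: NN|Nn|nn
⇒ N over [I-1,I-2,II-1,II-2,III-1]: 37 consistent

II-1 ∈ {MM NN, MM Nn, Mm NN, Mm Nn}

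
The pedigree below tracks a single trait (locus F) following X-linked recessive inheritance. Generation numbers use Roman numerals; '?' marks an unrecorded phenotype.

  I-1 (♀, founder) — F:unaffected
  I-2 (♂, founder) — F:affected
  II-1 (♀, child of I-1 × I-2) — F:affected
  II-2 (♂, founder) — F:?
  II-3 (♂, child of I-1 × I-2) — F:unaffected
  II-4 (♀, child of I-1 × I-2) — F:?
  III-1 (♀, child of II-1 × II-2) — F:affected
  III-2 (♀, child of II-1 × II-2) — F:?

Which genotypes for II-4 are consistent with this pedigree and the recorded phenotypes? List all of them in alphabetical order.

II-4 ∈ {X^FX^f, X^fX^f}

F/I-1 un ·: X^FX^f
F/I-2 aff ·: X^fY
F/II-1 aff I-1×I-2: X^fX^f
F/II-2 ? ·: X^fY
F/II-3 un I-1×I-2: X^FY
F/II-4 ? I-1×I-2: X^FX^f|X^fX^f
F/III-1 aff II-1×II-2: X^fX^f
F/III-2 ? II-1×II-2: X^fX^f
⇒ F over [I-1,I-2,II-1,II-2,II-3,II-4,III-1,III-2]: 2 consistent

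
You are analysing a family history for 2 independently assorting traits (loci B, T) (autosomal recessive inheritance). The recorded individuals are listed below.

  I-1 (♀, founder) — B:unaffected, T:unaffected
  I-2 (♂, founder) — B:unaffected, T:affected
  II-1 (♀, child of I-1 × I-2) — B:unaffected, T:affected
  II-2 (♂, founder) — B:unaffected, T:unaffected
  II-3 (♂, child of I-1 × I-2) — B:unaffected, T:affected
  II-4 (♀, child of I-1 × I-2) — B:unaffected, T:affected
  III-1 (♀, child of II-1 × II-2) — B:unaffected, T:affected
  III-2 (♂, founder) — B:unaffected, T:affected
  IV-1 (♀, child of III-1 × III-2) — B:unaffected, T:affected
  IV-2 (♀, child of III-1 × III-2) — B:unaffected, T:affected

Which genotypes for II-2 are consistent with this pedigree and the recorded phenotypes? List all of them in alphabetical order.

B/I-1 un ·: BB|Bb
B/I-2 un ·: BB|Bb
B/II-1 un I-1×I-2: BB|Bb
B/II-2 un ·: BB|Bb
B/II-3 un I-1×I-2: BB|Bb
B/II-4 un I-1×I-2: BB|Bb
B/III-1 un II-1×II-2: BB|Bb
B/III-2 un ·: BB|Bb
B/IV-1 un III-1×III-2: BB|Bb
B/IV-2 un III-1×III-2: BB|Bb
⇒ B over [I-1,I-2,II-1,II-2,II-3,II-4,III-1,III-2,IV-1,IV-2]: 546 consistent
T/I-1 un ·: Tt
T/I-2 aff ·: tt
T/II-1 aff I-1×I-2: tt
T/II-2 un ·: Tt
T/II-3 aff I-1×I-2: tt
T/II-4 aff I-1×I-2: tt
T/III-1 aff II-1×II-2: tt
T/III-2 aff ·: tt
T/IV-1 aff III-1×III-2: tt
T/IV-2 aff III-1×III-2: tt
⇒ T over [I-1,I-2,II-1,II-2,II-3,II-4,III-1,III-2,IV-1,IV-2]: 1 consistent

II-2 ∈ {BB Tt, Bb Tt}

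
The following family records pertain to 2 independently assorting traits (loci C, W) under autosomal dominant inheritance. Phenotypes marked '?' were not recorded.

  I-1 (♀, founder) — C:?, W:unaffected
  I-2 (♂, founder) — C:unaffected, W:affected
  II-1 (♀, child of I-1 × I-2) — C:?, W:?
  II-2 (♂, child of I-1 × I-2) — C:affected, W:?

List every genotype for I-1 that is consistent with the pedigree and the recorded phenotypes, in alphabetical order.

I-1 ∈ {CC ww, Cc ww}

C/I-1 ? ·: Cc|CC
C/I-2 un ·: cc
C/II-1 ? I-1×I-2: cc|Cc
C/II-2 aff I-1×I-2: Cc
⇒ C over [I-1,I-2,II-1,II-2]: 3 consistent
W/I-1 un ·: ww
W/I-2 aff ·: Ww|WW
W/II-1 ? I-1×I-2: ww|Ww
W/II-2 ? I-1×I-2: ww|Ww
⇒ W over [I-1,I-2,II-1,II-2]: 5 consistent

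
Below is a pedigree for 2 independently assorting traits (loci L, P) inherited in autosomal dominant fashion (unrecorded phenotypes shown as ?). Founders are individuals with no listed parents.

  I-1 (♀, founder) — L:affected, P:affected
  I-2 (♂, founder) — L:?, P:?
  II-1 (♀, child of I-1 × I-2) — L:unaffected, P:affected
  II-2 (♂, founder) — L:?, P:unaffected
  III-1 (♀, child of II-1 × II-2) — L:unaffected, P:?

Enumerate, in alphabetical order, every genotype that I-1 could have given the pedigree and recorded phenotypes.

I-1 ∈ {Ll PP, Ll Pp}

L/I-1 aff ·: Ll
L/I-2 ? ·: ll|Ll
L/II-1 un I-1×I-2: ll
L/II-2 ? ·: ll|Ll
L/III-1 un II-1×II-2: ll
⇒ L over [I-1,I-2,II-1,II-2,III-1]: 4 consistent
P/I-1 aff ·: Pp|PP
P/I-2 ? ·: pp|Pp|PP
P/II-1 aff I-1×I-2: Pp|PP
P/II-2 un ·: pp
P/III-1 ? II-1×II-2: pp|Pp
⇒ P over [I-1,I-2,II-1,II-2,III-1]: 14 consistent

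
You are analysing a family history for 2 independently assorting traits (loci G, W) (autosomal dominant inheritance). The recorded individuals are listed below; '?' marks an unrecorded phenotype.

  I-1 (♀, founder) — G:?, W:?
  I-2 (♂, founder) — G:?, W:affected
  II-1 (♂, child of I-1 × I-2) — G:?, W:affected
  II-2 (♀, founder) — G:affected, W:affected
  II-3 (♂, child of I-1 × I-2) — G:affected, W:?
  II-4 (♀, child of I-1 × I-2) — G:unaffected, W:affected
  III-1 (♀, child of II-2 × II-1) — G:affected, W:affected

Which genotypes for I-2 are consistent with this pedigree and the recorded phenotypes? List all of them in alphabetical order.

I-2 ∈ {Gg WW, Gg Ww, gg WW, gg Ww}

G/I-1 ? ·: gg|Gg
G/I-2 ? ·: gg|Gg
G/II-1 ? I-1×I-2: gg|Gg|GG
G/II-2 aff ·: Gg|GG
G/II-3 aff I-1×I-2: Gg|GG
G/II-4 un I-1×I-2: gg
G/III-1 aff II-2×II-1: Gg|GG
⇒ G over [I-1,I-2,II-1,II-2,II-3,II-4,III-1]: 30 consistent
W/I-1 ? ·: ww|Ww|WW
W/I-2 aff ·: Ww|WW
W/II-1 aff I-1×I-2: Ww|WW
W/II-2 aff ·: Ww|WW
W/II-3 ? I-1×I-2: ww|Ww|WW
W/II-4 aff I-1×I-2: Ww|WW
W/III-1 aff II-2×II-1: Ww|WW
⇒ W over [I-1,I-2,II-1,II-2,II-3,II-4,III-1]: 113 consistent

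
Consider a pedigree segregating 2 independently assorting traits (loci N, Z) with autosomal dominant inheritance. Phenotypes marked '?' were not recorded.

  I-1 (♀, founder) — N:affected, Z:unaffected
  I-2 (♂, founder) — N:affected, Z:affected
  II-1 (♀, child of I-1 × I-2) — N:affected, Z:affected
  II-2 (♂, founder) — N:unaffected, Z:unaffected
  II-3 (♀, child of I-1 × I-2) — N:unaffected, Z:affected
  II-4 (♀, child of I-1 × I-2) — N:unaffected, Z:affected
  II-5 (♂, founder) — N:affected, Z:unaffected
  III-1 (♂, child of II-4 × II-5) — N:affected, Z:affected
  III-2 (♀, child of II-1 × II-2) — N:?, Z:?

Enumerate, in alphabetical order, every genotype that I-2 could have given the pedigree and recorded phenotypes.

N/I-1 aff ·: Nn
N/I-2 aff ·: Nn
N/II-1 aff I-1×I-2: Nn|NN
N/II-2 un ·: nn
N/II-3 un I-1×I-2: nn
N/II-4 un I-1×I-2: nn
N/II-5 aff ·: Nn|NN
N/III-1 aff II-4×II-5: Nn
N/III-2 ? II-1×II-2: nn|Nn
⇒ N over [I-1,I-2,II-1,II-2,II-3,II-4,II-5,III-1,III-2]: 6 consistent
Z/I-1 un ·: zz
Z/I-2 aff ·: Zz|ZZ
Z/II-1 aff I-1×I-2: Zz
Z/II-2 un ·: zz
Z/II-3 aff I-1×I-2: Zz
Z/II-4 aff I-1×I-2: Zz
Z/II-5 un ·: zz
Z/III-1 aff II-4×II-5: Zz
Z/III-2 ? II-1×II-2: zz|Zz
⇒ Z over [I-1,I-2,II-1,II-2,II-3,II-4,II-5,III-1,III-2]: 4 consistent

I-2 ∈ {Nn ZZ, Nn Zz}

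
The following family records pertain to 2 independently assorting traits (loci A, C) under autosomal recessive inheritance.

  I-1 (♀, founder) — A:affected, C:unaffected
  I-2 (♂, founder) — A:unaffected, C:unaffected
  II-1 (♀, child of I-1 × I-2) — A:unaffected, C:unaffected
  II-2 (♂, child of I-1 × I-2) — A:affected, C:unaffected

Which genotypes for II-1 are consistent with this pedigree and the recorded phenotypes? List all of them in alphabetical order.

A/I-1 aff ·: aa
A/I-2 un ·: Aa
A/II-1 un I-1×I-2: Aa
A/II-2 aff I-1×I-2: aa
⇒ A over [I-1,I-2,II-1,II-2]: 1 consistent
C/I-1 un ·: CC|Cc
C/I-2 un ·: CC|Cc
C/II-1 un I-1×I-2: CC|Cc
C/II-2 un I-1×I-2: CC|Cc
⇒ C over [I-1,I-2,II-1,II-2]: 13 consistent

II-1 ∈ {Aa CC, Aa Cc}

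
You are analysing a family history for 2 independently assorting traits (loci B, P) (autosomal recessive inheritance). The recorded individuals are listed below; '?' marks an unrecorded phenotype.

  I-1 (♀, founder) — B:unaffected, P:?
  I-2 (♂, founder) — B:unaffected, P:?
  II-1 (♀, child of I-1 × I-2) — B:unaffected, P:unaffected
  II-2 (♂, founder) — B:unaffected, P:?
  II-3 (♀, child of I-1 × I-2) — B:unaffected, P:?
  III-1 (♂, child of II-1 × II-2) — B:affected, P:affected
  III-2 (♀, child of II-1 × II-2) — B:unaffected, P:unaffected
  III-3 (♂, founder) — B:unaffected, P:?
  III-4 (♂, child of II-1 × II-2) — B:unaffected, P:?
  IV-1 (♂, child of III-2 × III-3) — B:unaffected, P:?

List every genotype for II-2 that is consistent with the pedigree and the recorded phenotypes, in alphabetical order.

B/I-1 un ·: BB|Bb
B/I-2 un ·: BB|Bb
B/II-1 un I-1×I-2: Bb
B/II-2 un ·: Bb
B/II-3 un I-1×I-2: BB|Bb
B/III-1 aff II-1×II-2: bb
B/III-2 un II-1×II-2: BB|Bb
B/III-3 un ·: BB|Bb
B/III-4 un II-1×II-2: BB|Bb
B/IV-1 un III-2×III-3: BB|Bb
⇒ B over [I-1,I-2,II-1,II-2,II-3,III-1,III-2,III-3,III-4,IV-1]: 84 consistent
P/I-1 ? ·: PP|Pp|pp
P/I-2 ? ·: PP|Pp|pp
P/II-1 un I-1×I-2: Pp
P/II-2 ? ·: Pp|pp
P/II-3 ? I-1×I-2: PP|Pp|pp
P/III-1 aff II-1×II-2: pp
P/III-2 un II-1×II-2: PP|Pp
P/III-3 ? ·: PP|Pp|pp
P/III-4 ? II-1×II-2: PP|Pp|pp
P/IV-1 ? III-2×III-3: PP|Pp|pp
⇒ P over [I-1,I-2,II-1,II-2,II-3,III-1,III-2,III-3,III-4,IV-1]: 611 consistent

II-2 ∈ {Bb Pp, Bb pp}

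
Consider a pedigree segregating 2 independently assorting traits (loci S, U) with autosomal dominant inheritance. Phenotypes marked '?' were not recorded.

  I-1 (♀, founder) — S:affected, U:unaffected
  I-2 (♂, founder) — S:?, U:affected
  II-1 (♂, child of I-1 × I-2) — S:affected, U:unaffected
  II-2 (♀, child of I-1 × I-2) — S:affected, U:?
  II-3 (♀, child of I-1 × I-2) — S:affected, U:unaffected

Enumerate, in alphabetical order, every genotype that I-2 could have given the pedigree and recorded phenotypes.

S/I-1 aff ·: Ss|SS
S/I-2 ? ·: ss|Ss|SS
S/II-1 aff I-1×I-2: Ss|SS
S/II-2 aff I-1×I-2: Ss|SS
S/II-3 aff I-1×I-2: Ss|SS
⇒ S over [I-1,I-2,II-1,II-2,II-3]: 27 consistent
U/I-1 un ·: uu
U/I-2 aff ·: Uu
U/II-1 un I-1×I-2: uu
U/II-2 ? I-1×I-2: uu|Uu
U/II-3 un I-1×I-2: uu
⇒ U over [I-1,I-2,II-1,II-2,II-3]: 2 consistent

I-2 ∈ {SS Uu, Ss Uu, ss Uu}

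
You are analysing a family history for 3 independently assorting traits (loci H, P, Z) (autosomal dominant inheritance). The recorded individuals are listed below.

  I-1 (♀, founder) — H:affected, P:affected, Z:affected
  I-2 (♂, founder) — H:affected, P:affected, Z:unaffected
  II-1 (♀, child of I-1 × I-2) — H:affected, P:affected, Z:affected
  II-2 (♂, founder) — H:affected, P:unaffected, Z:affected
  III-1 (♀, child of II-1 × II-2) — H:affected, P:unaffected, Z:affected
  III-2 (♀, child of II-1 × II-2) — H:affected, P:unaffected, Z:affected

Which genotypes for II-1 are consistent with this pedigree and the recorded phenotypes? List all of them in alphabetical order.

H/I-1 aff ·: Hh|HH
H/I-2 aff ·: Hh|HH
H/II-1 aff I-1×I-2: Hh|HH
H/II-2 aff ·: Hh|HH
H/III-1 aff II-1×II-2: Hh|HH
H/III-2 aff II-1×II-2: Hh|HH
⇒ H over [I-1,I-2,II-1,II-2,III-1,III-2]: 44 consistent
P/I-1 aff ·: Pp|PP
P/I-2 aff ·: Pp|PP
P/II-1 aff I-1×I-2: Pp
P/II-2 un ·: pp
P/III-1 un II-1×II-2: pp
P/III-2 un II-1×II-2: pp
⇒ P over [I-1,I-2,II-1,II-2,III-1,III-2]: 3 consistent
Z/I-1 aff ·: Zz|ZZ
Z/I-2 un ·: zz
Z/II-1 aff I-1×I-2: Zz
Z/II-2 aff ·: Zz|ZZ
Z/III-1 aff II-1×II-2: Zz|ZZ
Z/III-2 aff II-1×II-2: Zz|ZZ
⇒ Z over [I-1,I-2,II-1,II-2,III-1,III-2]: 16 consistent

II-1 ∈ {HH Pp Zz, Hh Pp Zz}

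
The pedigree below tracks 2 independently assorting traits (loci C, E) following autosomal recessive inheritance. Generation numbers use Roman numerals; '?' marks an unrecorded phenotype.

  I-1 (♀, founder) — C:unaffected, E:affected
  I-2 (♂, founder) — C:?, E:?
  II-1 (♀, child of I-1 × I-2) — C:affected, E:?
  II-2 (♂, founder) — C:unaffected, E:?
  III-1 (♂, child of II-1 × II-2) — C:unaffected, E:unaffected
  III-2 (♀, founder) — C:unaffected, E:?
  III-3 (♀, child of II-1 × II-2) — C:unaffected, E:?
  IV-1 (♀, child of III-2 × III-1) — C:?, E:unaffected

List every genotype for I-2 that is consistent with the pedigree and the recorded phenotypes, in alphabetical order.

I-2 ∈ {Cc EE, Cc Ee, Cc ee, cc EE, cc Ee, cc ee}

C/I-1 un ·: Cc
C/I-2 ? ·: Cc|cc
C/II-1 aff I-1×I-2: cc
C/II-2 un ·: CC|Cc
C/III-1 un II-1×II-2: Cc
C/III-2 un ·: CC|Cc
C/III-3 un II-1×II-2: Cc
C/IV-1 ? III-2×III-1: CC|Cc|cc
⇒ C over [I-1,I-2,II-1,II-2,III-1,III-2,III-3,IV-1]: 20 consistent
E/I-1 aff ·: ee
E/I-2 ? ·: EE|Ee|ee
E/II-1 ? I-1×I-2: Ee|ee
E/II-2 ? ·: EE|Ee|ee
E/III-1 un II-1×II-2: EE|Ee
E/III-2 ? ·: EE|Ee|ee
E/III-3 ? II-1×II-2: EE|Ee|ee
E/IV-1 un III-2×III-1: EE|Ee
⇒ E over [I-1,I-2,II-1,II-2,III-1,III-2,III-3,IV-1]: 140 consistent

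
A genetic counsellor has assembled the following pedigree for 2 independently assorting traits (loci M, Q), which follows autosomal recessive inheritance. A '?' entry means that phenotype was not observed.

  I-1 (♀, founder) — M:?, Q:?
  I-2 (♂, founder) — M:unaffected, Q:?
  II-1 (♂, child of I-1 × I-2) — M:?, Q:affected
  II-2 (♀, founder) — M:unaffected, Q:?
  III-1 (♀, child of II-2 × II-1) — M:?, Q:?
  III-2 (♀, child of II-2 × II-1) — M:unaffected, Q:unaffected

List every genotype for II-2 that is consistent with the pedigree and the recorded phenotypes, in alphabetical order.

II-2 ∈ {MM QQ, MM Qq, Mm QQ, Mm Qq}

M/I-1 ? ·: MM|Mm|mm
M/I-2 un ·: MM|Mm
M/II-1 ? I-1×I-2: MM|Mm|mm
M/II-2 un ·: MM|Mm
M/III-1 ? II-2×II-1: MM|Mm|mm
M/III-2 un II-2×II-1: MM|Mm
⇒ M over [I-1,I-2,II-1,II-2,III-1,III-2]: 76 consistent
Q/I-1 ? ·: Qq|qq
Q/I-2 ? ·: Qq|qq
Q/II-1 aff I-1×I-2: qq
Q/II-2 ? ·: QQ|Qq
Q/III-1 ? II-2×II-1: Qq|qq
Q/III-2 un II-2×II-1: Qq
⇒ Q over [I-1,I-2,II-1,II-2,III-1,III-2]: 12 consistent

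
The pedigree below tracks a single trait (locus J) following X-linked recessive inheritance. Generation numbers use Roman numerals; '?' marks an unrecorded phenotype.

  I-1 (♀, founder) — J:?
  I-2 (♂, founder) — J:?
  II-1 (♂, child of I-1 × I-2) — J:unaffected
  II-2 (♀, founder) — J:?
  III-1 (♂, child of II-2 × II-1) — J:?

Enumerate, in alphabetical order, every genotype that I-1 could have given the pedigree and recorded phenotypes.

I-1 ∈ {X^JX^J, X^JX^j}

J/I-1 ? ·: X^JX^J|X^JX^j
J/I-2 ? ·: X^JY|X^jY
J/II-1 un I-1×I-2: X^JY
J/II-2 ? ·: X^JX^J|X^JX^j|X^jX^j
J/III-1 ? II-2×II-1: X^JY|X^jY
⇒ J over [I-1,I-2,II-1,II-2,III-1]: 16 consistent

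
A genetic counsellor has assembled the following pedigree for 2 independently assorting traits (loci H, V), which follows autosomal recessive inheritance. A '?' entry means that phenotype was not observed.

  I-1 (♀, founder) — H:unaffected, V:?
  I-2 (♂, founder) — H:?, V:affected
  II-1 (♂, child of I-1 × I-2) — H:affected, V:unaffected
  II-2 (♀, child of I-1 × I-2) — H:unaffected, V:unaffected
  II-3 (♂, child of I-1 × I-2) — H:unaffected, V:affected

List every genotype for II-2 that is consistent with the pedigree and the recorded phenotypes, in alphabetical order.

II-2 ∈ {HH Vv, Hh Vv}

H/I-1 un ·: Hh
H/I-2 ? ·: Hh|hh
H/II-1 aff I-1×I-2: hh
H/II-2 un I-1×I-2: HH|Hh
H/II-3 un I-1×I-2: HH|Hh
⇒ H over [I-1,I-2,II-1,II-2,II-3]: 5 consistent
V/I-1 ? ·: Vv
V/I-2 aff ·: vv
V/II-1 un I-1×I-2: Vv
V/II-2 un I-1×I-2: Vv
V/II-3 aff I-1×I-2: vv
⇒ V over [I-1,I-2,II-1,II-2,II-3]: 1 consistent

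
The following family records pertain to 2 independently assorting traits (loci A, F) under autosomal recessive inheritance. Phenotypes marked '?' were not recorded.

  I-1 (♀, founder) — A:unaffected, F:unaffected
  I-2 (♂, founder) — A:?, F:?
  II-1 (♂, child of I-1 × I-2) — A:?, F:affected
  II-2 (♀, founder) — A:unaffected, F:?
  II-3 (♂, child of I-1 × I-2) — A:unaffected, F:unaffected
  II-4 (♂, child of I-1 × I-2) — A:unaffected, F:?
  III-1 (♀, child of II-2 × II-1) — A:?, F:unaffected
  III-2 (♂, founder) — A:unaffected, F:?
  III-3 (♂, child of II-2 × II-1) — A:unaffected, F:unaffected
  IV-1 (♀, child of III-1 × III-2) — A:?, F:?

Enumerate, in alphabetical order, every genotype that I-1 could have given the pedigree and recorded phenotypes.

I-1 ∈ {AA Ff, Aa Ff}

A/I-1 un ·: AA|Aa
A/I-2 ? ·: AA|Aa|aa
A/II-1 ? I-1×I-2: AA|Aa|aa
A/II-2 un ·: AA|Aa
A/II-3 un I-1×I-2: AA|Aa
A/II-4 un I-1×I-2: AA|Aa
A/III-1 ? II-2×II-1: AA|Aa|aa
A/III-2 un ·: AA|Aa
A/III-3 un II-2×II-1: AA|Aa
A/IV-1 ? III-1×III-2: AA|Aa|aa
⇒ A over [I-1,I-2,II-1,II-2,II-3,II-4,III-1,III-2,III-3,IV-1]: 844 consistent
F/I-1 un ·: Ff
F/I-2 ? ·: Ff|ff
F/II-1 aff I-1×I-2: ff
F/II-2 ? ·: FF|Ff
F/II-3 un I-1×I-2: FF|Ff
F/II-4 ? I-1×I-2: FF|Ff|ff
F/III-1 un II-2×II-1: Ff
F/III-2 ? ·: FF|Ff|ff
F/III-3 un II-2×II-1: Ff
F/IV-1 ? III-1×III-2: FF|Ff|ff
⇒ F over [I-1,I-2,II-1,II-2,II-3,II-4,III-1,III-2,III-3,IV-1]: 112 consistent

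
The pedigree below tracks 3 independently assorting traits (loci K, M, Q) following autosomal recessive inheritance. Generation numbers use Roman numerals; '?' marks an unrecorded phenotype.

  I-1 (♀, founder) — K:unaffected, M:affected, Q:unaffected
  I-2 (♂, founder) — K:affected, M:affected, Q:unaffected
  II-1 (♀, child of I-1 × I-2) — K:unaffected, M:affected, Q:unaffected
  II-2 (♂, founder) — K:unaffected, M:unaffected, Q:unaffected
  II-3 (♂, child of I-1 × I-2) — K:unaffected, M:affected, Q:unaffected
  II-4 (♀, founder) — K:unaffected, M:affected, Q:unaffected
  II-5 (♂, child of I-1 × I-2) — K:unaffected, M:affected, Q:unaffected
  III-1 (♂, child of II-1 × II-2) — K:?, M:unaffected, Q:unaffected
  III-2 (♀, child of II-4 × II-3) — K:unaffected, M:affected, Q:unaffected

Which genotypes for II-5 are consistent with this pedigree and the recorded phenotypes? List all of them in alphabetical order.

II-5 ∈ {Kk mm QQ, Kk mm Qq}

K/I-1 un ·: KK|Kk
K/I-2 aff ·: kk
K/II-1 un I-1×I-2: Kk
K/II-2 un ·: KK|Kk
K/II-3 un I-1×I-2: Kk
K/II-4 un ·: KK|Kk
K/II-5 un I-1×I-2: Kk
K/III-1 ? II-1×II-2: KK|Kk|kk
K/III-2 un II-4×II-3: KK|Kk
⇒ K over [I-1,I-2,II-1,II-2,II-3,II-4,II-5,III-1,III-2]: 40 consistent
M/I-1 aff ·: mm
M/I-2 aff ·: mm
M/II-1 aff I-1×I-2: mm
M/II-2 un ·: MM|Mm
M/II-3 aff I-1×I-2: mm
M/II-4 aff ·: mm
M/II-5 aff I-1×I-2: mm
M/III-1 un II-1×II-2: Mm
M/III-2 aff II-4×II-3: mm
⇒ M over [I-1,I-2,II-1,II-2,II-3,II-4,II-5,III-1,III-2]: 2 consistent
Q/I-1 un ·: QQ|Qq
Q/I-2 un ·: QQ|Qq
Q/II-1 un I-1×I-2: QQ|Qq
Q/II-2 un ·: QQ|Qq
Q/II-3 un I-1×I-2: QQ|Qq
Q/II-4 un ·: QQ|Qq
Q/II-5 un I-1×I-2: QQ|Qq
Q/III-1 un II-1×II-2: QQ|Qq
Q/III-2 un II-4×II-3: QQ|Qq
⇒ Q over [I-1,I-2,II-1,II-2,II-3,II-4,II-5,III-1,III-2]: 303 consistent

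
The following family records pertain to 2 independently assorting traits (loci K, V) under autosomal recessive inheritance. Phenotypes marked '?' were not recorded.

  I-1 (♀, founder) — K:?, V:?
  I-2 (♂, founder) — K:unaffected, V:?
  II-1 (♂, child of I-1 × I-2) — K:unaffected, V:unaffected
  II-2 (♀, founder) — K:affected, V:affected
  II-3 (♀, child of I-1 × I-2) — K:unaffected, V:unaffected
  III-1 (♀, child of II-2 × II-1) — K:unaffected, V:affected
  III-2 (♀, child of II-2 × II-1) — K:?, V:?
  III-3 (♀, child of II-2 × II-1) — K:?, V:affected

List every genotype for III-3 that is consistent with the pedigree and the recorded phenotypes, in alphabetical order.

III-3 ∈ {Kk vv, kk vv}

K/I-1 ? ·: KK|Kk|kk
K/I-2 un ·: KK|Kk
K/II-1 un I-1×I-2: KK|Kk
K/II-2 aff ·: kk
K/II-3 un I-1×I-2: KK|Kk
K/III-1 un II-2×II-1: Kk
K/III-2 ? II-2×II-1: Kk|kk
K/III-3 ? II-2×II-1: Kk|kk
⇒ K over [I-1,I-2,II-1,II-2,II-3,III-1,III-2,III-3]: 39 consistent
V/I-1 ? ·: VV|Vv|vv
V/I-2 ? ·: VV|Vv|vv
V/II-1 un I-1×I-2: Vv
V/II-2 aff ·: vv
V/II-3 un I-1×I-2: VV|Vv
V/III-1 aff II-2×II-1: vv
V/III-2 ? II-2×II-1: Vv|vv
V/III-3 aff II-2×II-1: vv
⇒ V over [I-1,I-2,II-1,II-2,II-3,III-1,III-2,III-3]: 20 consistent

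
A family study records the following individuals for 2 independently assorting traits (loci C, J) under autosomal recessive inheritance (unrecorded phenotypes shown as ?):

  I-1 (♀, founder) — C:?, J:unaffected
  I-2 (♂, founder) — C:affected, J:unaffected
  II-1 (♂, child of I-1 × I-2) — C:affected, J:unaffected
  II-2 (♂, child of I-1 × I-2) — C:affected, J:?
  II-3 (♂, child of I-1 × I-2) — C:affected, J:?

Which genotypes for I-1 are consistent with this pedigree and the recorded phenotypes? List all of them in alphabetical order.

C/I-1 ? ·: Cc|cc
C/I-2 aff ·: cc
C/II-1 aff I-1×I-2: cc
C/II-2 aff I-1×I-2: cc
C/II-3 aff I-1×I-2: cc
⇒ C over [I-1,I-2,II-1,II-2,II-3]: 2 consistent
J/I-1 un ·: JJ|Jj
J/I-2 un ·: JJ|Jj
J/II-1 un I-1×I-2: JJ|Jj
J/II-2 ? I-1×I-2: JJ|Jj|jj
J/II-3 ? I-1×I-2: JJ|Jj|jj
⇒ J over [I-1,I-2,II-1,II-2,II-3]: 35 consistent

I-1 ∈ {Cc JJ, Cc Jj, cc JJ, cc Jj}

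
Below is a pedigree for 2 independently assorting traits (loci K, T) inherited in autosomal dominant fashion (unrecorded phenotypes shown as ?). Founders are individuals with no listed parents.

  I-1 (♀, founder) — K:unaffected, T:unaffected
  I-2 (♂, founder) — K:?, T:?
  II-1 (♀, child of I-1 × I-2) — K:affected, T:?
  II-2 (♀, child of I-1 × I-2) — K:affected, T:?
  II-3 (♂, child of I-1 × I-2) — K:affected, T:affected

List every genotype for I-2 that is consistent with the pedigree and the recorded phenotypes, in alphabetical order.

K/I-1 un ·: kk
K/I-2 ? ·: Kk|KK
K/II-1 aff I-1×I-2: Kk
K/II-2 aff I-1×I-2: Kk
K/II-3 aff I-1×I-2: Kk
⇒ K over [I-1,I-2,II-1,II-2,II-3]: 2 consistent
T/I-1 un ·: tt
T/I-2 ? ·: Tt|TT
T/II-1 ? I-1×I-2: tt|Tt
T/II-2 ? I-1×I-2: tt|Tt
T/II-3 aff I-1×I-2: Tt
⇒ T over [I-1,I-2,II-1,II-2,II-3]: 5 consistent

I-2 ∈ {KK TT, KK Tt, Kk TT, Kk Tt}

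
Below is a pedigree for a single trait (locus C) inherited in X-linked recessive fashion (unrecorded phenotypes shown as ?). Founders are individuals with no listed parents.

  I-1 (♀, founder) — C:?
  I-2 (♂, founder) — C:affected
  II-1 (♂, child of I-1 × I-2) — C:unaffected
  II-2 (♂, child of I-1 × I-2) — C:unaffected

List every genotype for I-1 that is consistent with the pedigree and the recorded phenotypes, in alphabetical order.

I-1 ∈ {X^CX^C, X^CX^c}

C/I-1 ? ·: X^CX^C|X^CX^c
C/I-2 aff ·: X^cY
C/II-1 un I-1×I-2: X^CY
C/II-2 un I-1×I-2: X^CY
⇒ C over [I-1,I-2,II-1,II-2]: 2 consistent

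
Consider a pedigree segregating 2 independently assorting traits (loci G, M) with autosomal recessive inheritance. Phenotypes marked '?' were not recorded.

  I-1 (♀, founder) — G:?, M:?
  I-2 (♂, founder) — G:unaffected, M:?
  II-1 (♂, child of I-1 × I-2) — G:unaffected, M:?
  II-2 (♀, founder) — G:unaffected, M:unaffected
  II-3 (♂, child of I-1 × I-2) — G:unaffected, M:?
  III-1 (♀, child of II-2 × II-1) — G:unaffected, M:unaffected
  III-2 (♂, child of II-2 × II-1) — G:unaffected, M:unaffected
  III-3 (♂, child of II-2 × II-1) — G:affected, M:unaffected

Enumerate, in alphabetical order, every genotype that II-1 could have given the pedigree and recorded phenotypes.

II-1 ∈ {Gg MM, Gg Mm, Gg mm}

G/I-1 ? ·: GG|Gg|gg
G/I-2 un ·: GG|Gg
G/II-1 un I-1×I-2: Gg
G/II-2 un ·: Gg
G/II-3 un I-1×I-2: GG|Gg
G/III-1 un II-2×II-1: GG|Gg
G/III-2 un II-2×II-1: GG|Gg
G/III-3 aff II-2×II-1: gg
⇒ G over [I-1,I-2,II-1,II-2,II-3,III-1,III-2,III-3]: 32 consistent
M/I-1 ? ·: MM|Mm|mm
M/I-2 ? ·: MM|Mm|mm
M/II-1 ? I-1×I-2: MM|Mm|mm
M/II-2 un ·: MM|Mm
M/II-3 ? I-1×I-2: MM|Mm|mm
M/III-1 un II-2×II-1: MM|Mm
M/III-2 un II-2×II-1: MM|Mm
M/III-3 un II-2×II-1: MM|Mm
⇒ M over [I-1,I-2,II-1,II-2,II-3,III-1,III-2,III-3]: 296 consistent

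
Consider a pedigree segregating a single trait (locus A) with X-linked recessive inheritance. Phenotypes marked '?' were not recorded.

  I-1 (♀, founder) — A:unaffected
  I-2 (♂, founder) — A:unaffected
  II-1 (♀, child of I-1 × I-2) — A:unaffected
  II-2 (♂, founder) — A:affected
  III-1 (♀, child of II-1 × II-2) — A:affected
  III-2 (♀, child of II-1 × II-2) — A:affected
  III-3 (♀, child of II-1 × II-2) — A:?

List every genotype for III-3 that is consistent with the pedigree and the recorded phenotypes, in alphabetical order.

III-3 ∈ {X^AX^a, X^aX^a}

A/I-1 un ·: X^AX^a
A/I-2 un ·: X^AY
A/II-1 un I-1×I-2: X^AX^a
A/II-2 aff ·: X^aY
A/III-1 aff II-1×II-2: X^aX^a
A/III-2 aff II-1×II-2: X^aX^a
A/III-3 ? II-1×II-2: X^AX^a|X^aX^a
⇒ A over [I-1,I-2,II-1,II-2,III-1,III-2,III-3]: 2 consistent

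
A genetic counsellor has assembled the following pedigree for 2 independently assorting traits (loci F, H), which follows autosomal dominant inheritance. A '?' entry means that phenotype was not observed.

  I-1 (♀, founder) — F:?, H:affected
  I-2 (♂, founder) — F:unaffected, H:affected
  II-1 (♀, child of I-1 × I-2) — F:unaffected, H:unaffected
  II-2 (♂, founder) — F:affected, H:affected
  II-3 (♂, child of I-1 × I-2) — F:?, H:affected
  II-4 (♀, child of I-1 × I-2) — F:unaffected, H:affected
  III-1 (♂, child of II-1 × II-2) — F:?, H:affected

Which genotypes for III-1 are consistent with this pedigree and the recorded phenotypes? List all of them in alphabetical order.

III-1 ∈ {Ff Hh, ff Hh}

F/I-1 ? ·: ff|Ff
F/I-2 un ·: ff
F/II-1 un I-1×I-2: ff
F/II-2 aff ·: Ff|FF
F/II-3 ? I-1×I-2: ff|Ff
F/II-4 un I-1×I-2: ff
F/III-1 ? II-1×II-2: ff|Ff
⇒ F over [I-1,I-2,II-1,II-2,II-3,II-4,III-1]: 9 consistent
H/I-1 aff ·: Hh
H/I-2 aff ·: Hh
H/II-1 un I-1×I-2: hh
H/II-2 aff ·: Hh|HH
H/II-3 aff I-1×I-2: Hh|HH
H/II-4 aff I-1×I-2: Hh|HH
H/III-1 aff II-1×II-2: Hh
⇒ H over [I-1,I-2,II-1,II-2,II-3,II-4,III-1]: 8 consistent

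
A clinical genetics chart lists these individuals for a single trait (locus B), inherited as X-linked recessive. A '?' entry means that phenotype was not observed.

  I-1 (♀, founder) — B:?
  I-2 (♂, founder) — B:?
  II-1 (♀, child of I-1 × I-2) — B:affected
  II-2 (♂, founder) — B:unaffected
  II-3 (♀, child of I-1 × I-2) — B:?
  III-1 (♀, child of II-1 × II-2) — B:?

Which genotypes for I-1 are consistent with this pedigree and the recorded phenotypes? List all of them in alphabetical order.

I-1 ∈ {X^BX^b, X^bX^b}

B/I-1 ? ·: X^BX^b|X^bX^b
B/I-2 ? ·: X^bY
B/II-1 aff I-1×I-2: X^bX^b
B/II-2 un ·: X^BY
B/II-3 ? I-1×I-2: X^BX^b|X^bX^b
B/III-1 ? II-1×II-2: X^BX^b
⇒ B over [I-1,I-2,II-1,II-2,II-3,III-1]: 3 consistent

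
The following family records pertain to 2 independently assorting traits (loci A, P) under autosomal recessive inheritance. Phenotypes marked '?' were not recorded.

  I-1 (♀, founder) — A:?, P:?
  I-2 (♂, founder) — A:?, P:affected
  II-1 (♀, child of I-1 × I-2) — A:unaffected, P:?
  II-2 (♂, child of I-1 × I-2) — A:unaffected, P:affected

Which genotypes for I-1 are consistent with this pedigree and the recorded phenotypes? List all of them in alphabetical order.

I-1 ∈ {AA Pp, AA pp, Aa Pp, Aa pp, aa Pp, aa pp}

A/I-1 ? ·: AA|Aa|aa
A/I-2 ? ·: AA|Aa|aa
A/II-1 un I-1×I-2: AA|Aa
A/II-2 un I-1×I-2: AA|Aa
⇒ A over [I-1,I-2,II-1,II-2]: 17 consistent
P/I-1 ? ·: Pp|pp
P/I-2 aff ·: pp
P/II-1 ? I-1×I-2: Pp|pp
P/II-2 aff I-1×I-2: pp
⇒ P over [I-1,I-2,II-1,II-2]: 3 consistent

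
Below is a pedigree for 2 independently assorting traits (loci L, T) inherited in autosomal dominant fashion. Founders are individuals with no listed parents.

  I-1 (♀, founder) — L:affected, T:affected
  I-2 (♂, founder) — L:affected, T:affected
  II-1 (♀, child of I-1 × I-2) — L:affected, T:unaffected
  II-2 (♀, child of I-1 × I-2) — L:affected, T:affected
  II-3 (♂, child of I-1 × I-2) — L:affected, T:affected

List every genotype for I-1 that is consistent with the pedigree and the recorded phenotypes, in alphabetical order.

I-1 ∈ {LL Tt, Ll Tt}

L/I-1 aff ·: Ll|LL
L/I-2 aff ·: Ll|LL
L/II-1 aff I-1×I-2: Ll|LL
L/II-2 aff I-1×I-2: Ll|LL
L/II-3 aff I-1×I-2: Ll|LL
⇒ L over [I-1,I-2,II-1,II-2,II-3]: 25 consistent
T/I-1 aff ·: Tt
T/I-2 aff ·: Tt
T/II-1 un I-1×I-2: tt
T/II-2 aff I-1×I-2: Tt|TT
T/II-3 aff I-1×I-2: Tt|TT
⇒ T over [I-1,I-2,II-1,II-2,II-3]: 4 consistent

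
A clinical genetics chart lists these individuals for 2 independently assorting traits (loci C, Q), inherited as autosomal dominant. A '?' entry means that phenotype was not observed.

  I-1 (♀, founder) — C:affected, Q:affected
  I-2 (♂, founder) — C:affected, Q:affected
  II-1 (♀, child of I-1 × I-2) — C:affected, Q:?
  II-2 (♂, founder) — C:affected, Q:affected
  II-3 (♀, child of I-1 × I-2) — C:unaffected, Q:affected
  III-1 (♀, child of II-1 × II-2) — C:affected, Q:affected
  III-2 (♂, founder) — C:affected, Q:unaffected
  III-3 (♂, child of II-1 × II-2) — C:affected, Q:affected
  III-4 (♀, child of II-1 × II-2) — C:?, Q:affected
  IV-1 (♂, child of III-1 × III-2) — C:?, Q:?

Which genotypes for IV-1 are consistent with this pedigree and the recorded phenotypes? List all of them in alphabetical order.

C/I-1 aff ·: Cc
C/I-2 aff ·: Cc
C/II-1 aff I-1×I-2: Cc|CC
C/II-2 aff ·: Cc|CC
C/II-3 un I-1×I-2: cc
C/III-1 aff II-1×II-2: Cc|CC
C/III-2 aff ·: Cc|CC
C/III-3 aff II-1×II-2: Cc|CC
C/III-4 ? II-1×II-2: cc|Cc|CC
C/IV-1 ? III-1×III-2: cc|Cc|CC
⇒ C over [I-1,I-2,II-1,II-2,II-3,III-1,III-2,III-3,III-4,IV-1]: 115 consistent
Q/I-1 aff ·: Qq|QQ
Q/I-2 aff ·: Qq|QQ
Q/II-1 ? I-1×I-2: qq|Qq|QQ
Q/II-2 aff ·: Qq|QQ
Q/II-3 aff I-1×I-2: Qq|QQ
Q/III-1 aff II-1×II-2: Qq|QQ
Q/III-2 un ·: qq
Q/III-3 aff II-1×II-2: Qq|QQ
Q/III-4 aff II-1×II-2: Qq|QQ
Q/IV-1 ? III-1×III-2: qq|Qq
⇒ Q over [I-1,I-2,II-1,II-2,II-3,III-1,III-2,III-3,III-4,IV-1]: 243 consistent

IV-1 ∈ {CC Qq, CC qq, Cc Qq, Cc qq, cc Qq, cc qq}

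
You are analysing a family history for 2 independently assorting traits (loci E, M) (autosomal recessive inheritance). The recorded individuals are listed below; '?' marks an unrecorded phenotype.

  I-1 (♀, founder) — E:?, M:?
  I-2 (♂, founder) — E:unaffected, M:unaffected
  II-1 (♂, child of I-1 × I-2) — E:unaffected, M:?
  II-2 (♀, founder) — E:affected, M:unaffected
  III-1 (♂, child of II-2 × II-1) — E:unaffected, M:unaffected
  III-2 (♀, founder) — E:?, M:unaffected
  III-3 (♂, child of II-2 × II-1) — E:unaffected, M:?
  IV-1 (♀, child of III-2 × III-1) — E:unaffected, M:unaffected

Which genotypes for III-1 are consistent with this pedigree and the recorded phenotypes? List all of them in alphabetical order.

III-1 ∈ {Ee MM, Ee Mm}

E/I-1 ? ·: EE|Ee|ee
E/I-2 un ·: EE|Ee
E/II-1 un I-1×I-2: EE|Ee
E/II-2 aff ·: ee
E/III-1 un II-2×II-1: Ee
E/III-2 ? ·: EE|Ee|ee
E/III-3 un II-2×II-1: Ee
E/IV-1 un III-2×III-1: EE|Ee
⇒ E over [I-1,I-2,II-1,II-2,III-1,III-2,III-3,IV-1]: 45 consistent
M/I-1 ? ·: MM|Mm|mm
M/I-2 un ·: MM|Mm
M/II-1 ? I-1×I-2: MM|Mm|mm
M/II-2 un ·: MM|Mm
M/III-1 un II-2×II-1: MM|Mm
M/III-2 un ·: MM|Mm
M/III-3 ? II-2×II-1: MM|Mm|mm
M/IV-1 un III-2×III-1: MM|Mm
⇒ M over [I-1,I-2,II-1,II-2,III-1,III-2,III-3,IV-1]: 267 consistent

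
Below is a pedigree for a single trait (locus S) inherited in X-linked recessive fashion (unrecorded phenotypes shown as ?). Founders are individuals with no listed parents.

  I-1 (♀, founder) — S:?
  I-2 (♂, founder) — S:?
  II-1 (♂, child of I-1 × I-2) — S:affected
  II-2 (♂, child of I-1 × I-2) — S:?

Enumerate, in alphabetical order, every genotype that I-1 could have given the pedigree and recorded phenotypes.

S/I-1 ? ·: X^SX^s|X^sX^s
S/I-2 ? ·: X^SY|X^sY
S/II-1 aff I-1×I-2: X^sY
S/II-2 ? I-1×I-2: X^SY|X^sY
⇒ S over [I-1,I-2,II-1,II-2]: 6 consistent

I-1 ∈ {X^SX^s, X^sX^s}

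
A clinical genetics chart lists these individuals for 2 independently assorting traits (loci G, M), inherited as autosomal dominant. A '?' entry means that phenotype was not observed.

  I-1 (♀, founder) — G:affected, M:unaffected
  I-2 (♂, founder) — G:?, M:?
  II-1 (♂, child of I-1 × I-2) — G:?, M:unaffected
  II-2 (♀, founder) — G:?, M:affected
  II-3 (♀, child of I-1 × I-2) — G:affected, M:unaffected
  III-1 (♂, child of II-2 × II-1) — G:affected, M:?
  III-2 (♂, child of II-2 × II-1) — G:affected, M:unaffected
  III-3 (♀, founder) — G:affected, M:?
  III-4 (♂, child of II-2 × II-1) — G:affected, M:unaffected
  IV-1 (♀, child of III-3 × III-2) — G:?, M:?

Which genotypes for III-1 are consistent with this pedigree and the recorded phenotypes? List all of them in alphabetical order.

III-1 ∈ {GG Mm, GG mm, Gg Mm, Gg mm}

G/I-1 aff ·: Gg|GG
G/I-2 ? ·: gg|Gg|GG
G/II-1 ? I-1×I-2: gg|Gg|GG
G/II-2 ? ·: gg|Gg|GG
G/II-3 aff I-1×I-2: Gg|GG
G/III-1 aff II-2×II-1: Gg|GG
G/III-2 aff II-2×II-1: Gg|GG
G/III-3 aff ·: Gg|GG
G/III-4 aff II-2×II-1: Gg|GG
G/IV-1 ? III-3×III-2: gg|Gg|GG
⇒ G over [I-1,I-2,II-1,II-2,II-3,III-1,III-2,III-3,III-4,IV-1]: 862 consistent
M/I-1 un ·: mm
M/I-2 ? ·: mm|Mm
M/II-1 un I-1×I-2: mm
M/II-2 aff ·: Mm
M/II-3 un I-1×I-2: mm
M/III-1 ? II-2×II-1: mm|Mm
M/III-2 un II-2×II-1: mm
M/III-3 ? ·: mm|Mm|MM
M/III-4 un II-2×II-1: mm
M/IV-1 ? III-3×III-2: mm|Mm
⇒ M over [I-1,I-2,II-1,II-2,II-3,III-1,III-2,III-3,III-4,IV-1]: 16 consistent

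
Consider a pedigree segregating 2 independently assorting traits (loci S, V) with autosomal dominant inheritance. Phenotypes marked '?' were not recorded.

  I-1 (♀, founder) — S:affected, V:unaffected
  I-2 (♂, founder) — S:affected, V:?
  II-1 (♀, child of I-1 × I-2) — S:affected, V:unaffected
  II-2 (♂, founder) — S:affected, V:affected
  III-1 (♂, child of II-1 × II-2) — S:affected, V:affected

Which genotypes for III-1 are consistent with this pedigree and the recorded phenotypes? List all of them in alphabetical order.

S/I-1 aff ·: Ss|SS
S/I-2 aff ·: Ss|SS
S/II-1 aff I-1×I-2: Ss|SS
S/II-2 aff ·: Ss|SS
S/III-1 aff II-1×II-2: Ss|SS
⇒ S over [I-1,I-2,II-1,II-2,III-1]: 24 consistent
V/I-1 un ·: vv
V/I-2 ? ·: vv|Vv
V/II-1 un I-1×I-2: vv
V/II-2 aff ·: Vv|VV
V/III-1 aff II-1×II-2: Vv
⇒ V over [I-1,I-2,II-1,II-2,III-1]: 4 consistent

III-1 ∈ {SS Vv, Ss Vv}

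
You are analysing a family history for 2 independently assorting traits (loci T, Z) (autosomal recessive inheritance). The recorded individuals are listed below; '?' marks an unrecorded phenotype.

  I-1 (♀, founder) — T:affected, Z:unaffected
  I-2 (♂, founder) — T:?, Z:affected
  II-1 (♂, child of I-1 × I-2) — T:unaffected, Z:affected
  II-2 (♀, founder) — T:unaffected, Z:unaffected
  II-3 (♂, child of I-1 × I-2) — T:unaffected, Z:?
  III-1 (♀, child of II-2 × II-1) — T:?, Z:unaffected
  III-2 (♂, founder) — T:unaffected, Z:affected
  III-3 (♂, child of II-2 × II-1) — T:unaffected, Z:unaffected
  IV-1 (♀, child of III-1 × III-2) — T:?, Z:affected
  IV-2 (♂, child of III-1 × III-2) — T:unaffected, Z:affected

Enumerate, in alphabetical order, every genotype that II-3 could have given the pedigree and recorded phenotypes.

II-3 ∈ {Tt Zz, Tt zz}

T/I-1 aff ·: tt
T/I-2 ? ·: TT|Tt
T/II-1 un I-1×I-2: Tt
T/II-2 un ·: TT|Tt
T/II-3 un I-1×I-2: Tt
T/III-1 ? II-2×II-1: TT|Tt|tt
T/III-2 un ·: TT|Tt
T/III-3 un II-2×II-1: TT|Tt
T/IV-1 ? III-1×III-2: TT|Tt|tt
T/IV-2 un III-1×III-2: TT|Tt
⇒ T over [I-1,I-2,II-1,II-2,II-3,III-1,III-2,III-3,IV-1,IV-2]: 132 consistent
Z/I-1 un ·: Zz
Z/I-2 aff ·: zz
Z/II-1 aff I-1×I-2: zz
Z/II-2 un ·: ZZ|Zz
Z/II-3 ? I-1×I-2: Zz|zz
Z/III-1 un II-2×II-1: Zz
Z/III-2 aff ·: zz
Z/III-3 un II-2×II-1: Zz
Z/IV-1 aff III-1×III-2: zz
Z/IV-2 aff III-1×III-2: zz
⇒ Z over [I-1,I-2,II-1,II-2,II-3,III-1,III-2,III-3,IV-1,IV-2]: 4 consistent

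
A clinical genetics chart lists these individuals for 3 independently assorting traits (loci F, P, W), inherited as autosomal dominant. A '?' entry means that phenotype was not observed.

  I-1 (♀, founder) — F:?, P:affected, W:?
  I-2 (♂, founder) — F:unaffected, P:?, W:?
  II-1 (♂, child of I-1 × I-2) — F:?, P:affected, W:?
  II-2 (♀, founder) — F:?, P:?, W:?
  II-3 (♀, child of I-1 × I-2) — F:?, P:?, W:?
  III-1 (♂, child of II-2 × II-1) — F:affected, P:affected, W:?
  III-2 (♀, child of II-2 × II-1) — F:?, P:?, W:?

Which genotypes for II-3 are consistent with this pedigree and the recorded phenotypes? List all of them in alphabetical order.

II-3 ∈ {Ff PP WW, Ff PP Ww, Ff PP ww, Ff Pp WW, Ff Pp Ww, Ff Pp ww, Ff pp WW, Ff pp Ww, Ff pp ww, ff PP WW, ff PP Ww, ff PP ww, ff Pp WW, ff Pp Ww, ff Pp ww, ff pp WW, ff pp Ww, ff pp ww}

F/I-1 ? ·: ff|Ff|FF
F/I-2 un ·: ff
F/II-1 ? I-1×I-2: ff|Ff
F/II-2 ? ·: ff|Ff|FF
F/II-3 ? I-1×I-2: ff|Ff
F/III-1 aff II-2×II-1: Ff|FF
F/III-2 ? II-2×II-1: ff|Ff|FF
⇒ F over [I-1,I-2,II-1,II-2,II-3,III-1,III-2]: 45 consistent
P/I-1 aff ·: Pp|PP
P/I-2 ? ·: pp|Pp|PP
P/II-1 aff I-1×I-2: Pp|PP
P/II-2 ? ·: pp|Pp|PP
P/II-3 ? I-1×I-2: pp|Pp|PP
P/III-1 aff II-2×II-1: Pp|PP
P/III-2 ? II-2×II-1: pp|Pp|PP
⇒ P over [I-1,I-2,II-1,II-2,II-3,III-1,III-2]: 168 consistent
W/I-1 ? ·: ww|Ww|WW
W/I-2 ? ·: ww|Ww|WW
W/II-1 ? I-1×I-2: ww|Ww|WW
W/II-2 ? ·: ww|Ww|WW
W/II-3 ? I-1×I-2: ww|Ww|WW
W/III-1 ? II-2×II-1: ww|Ww|WW
W/III-2 ? II-2×II-1: ww|Ww|WW
⇒ W over [I-1,I-2,II-1,II-2,II-3,III-1,III-2]: 317 consistent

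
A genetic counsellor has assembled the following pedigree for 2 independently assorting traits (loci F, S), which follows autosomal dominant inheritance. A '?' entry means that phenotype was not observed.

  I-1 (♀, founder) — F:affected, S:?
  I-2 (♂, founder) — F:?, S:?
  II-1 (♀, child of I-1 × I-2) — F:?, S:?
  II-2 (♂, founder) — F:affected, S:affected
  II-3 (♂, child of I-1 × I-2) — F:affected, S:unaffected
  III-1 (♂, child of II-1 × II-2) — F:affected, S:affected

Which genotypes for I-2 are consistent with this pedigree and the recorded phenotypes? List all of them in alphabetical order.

I-2 ∈ {FF Ss, FF ss, Ff Ss, Ff ss, ff Ss, ff ss}

F/I-1 aff ·: Ff|FF
F/I-2 ? ·: ff|Ff|FF
F/II-1 ? I-1×I-2: ff|Ff|FF
F/II-2 aff ·: Ff|FF
F/II-3 aff I-1×I-2: Ff|FF
F/III-1 aff II-1×II-2: Ff|FF
⇒ F over [I-1,I-2,II-1,II-2,II-3,III-1]: 59 consistent
S/I-1 ? ·: ss|Ss
S/I-2 ? ·: ss|Ss
S/II-1 ? I-1×I-2: ss|Ss|SS
S/II-2 aff ·: Ss|SS
S/II-3 un I-1×I-2: ss
S/III-1 aff II-1×II-2: Ss|SS
⇒ S over [I-1,I-2,II-1,II-2,II-3,III-1]: 23 consistent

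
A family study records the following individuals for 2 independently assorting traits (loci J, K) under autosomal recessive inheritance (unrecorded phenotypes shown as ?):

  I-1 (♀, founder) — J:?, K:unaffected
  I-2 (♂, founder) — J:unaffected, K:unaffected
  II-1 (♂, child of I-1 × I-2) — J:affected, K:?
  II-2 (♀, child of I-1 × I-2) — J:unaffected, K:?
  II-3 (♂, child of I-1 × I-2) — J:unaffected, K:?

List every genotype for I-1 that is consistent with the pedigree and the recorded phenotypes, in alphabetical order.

J/I-1 ? ·: Jj|jj
J/I-2 un ·: Jj
J/II-1 aff I-1×I-2: jj
J/II-2 un I-1×I-2: JJ|Jj
J/II-3 un I-1×I-2: JJ|Jj
⇒ J over [I-1,I-2,II-1,II-2,II-3]: 5 consistent
K/I-1 un ·: KK|Kk
K/I-2 un ·: KK|Kk
K/II-1 ? I-1×I-2: KK|Kk|kk
K/II-2 ? I-1×I-2: KK|Kk|kk
K/II-3 ? I-1×I-2: KK|Kk|kk
⇒ K over [I-1,I-2,II-1,II-2,II-3]: 44 consistent

I-1 ∈ {Jj KK, Jj Kk, jj KK, jj Kk}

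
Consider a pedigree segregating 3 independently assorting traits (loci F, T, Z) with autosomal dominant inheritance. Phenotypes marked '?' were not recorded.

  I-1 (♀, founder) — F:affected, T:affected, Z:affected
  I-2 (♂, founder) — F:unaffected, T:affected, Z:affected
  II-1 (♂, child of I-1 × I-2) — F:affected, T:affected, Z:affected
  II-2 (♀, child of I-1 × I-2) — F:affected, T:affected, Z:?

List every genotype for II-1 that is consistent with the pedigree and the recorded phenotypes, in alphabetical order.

II-1 ∈ {Ff TT ZZ, Ff TT Zz, Ff Tt ZZ, Ff Tt Zz}

F/I-1 aff ·: Ff|FF
F/I-2 un ·: ff
F/II-1 aff I-1×I-2: Ff
F/II-2 aff I-1×I-2: Ff
⇒ F over [I-1,I-2,II-1,II-2]: 2 consistent
T/I-1 aff ·: Tt|TT
T/I-2 aff ·: Tt|TT
T/II-1 aff I-1×I-2: Tt|TT
T/II-2 aff I-1×I-2: Tt|TT
⇒ T over [I-1,I-2,II-1,II-2]: 13 consistent
Z/I-1 aff ·: Zz|ZZ
Z/I-2 aff ·: Zz|ZZ
Z/II-1 aff I-1×I-2: Zz|ZZ
Z/II-2 ? I-1×I-2: zz|Zz|ZZ
⇒ Z over [I-1,I-2,II-1,II-2]: 15 consistent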